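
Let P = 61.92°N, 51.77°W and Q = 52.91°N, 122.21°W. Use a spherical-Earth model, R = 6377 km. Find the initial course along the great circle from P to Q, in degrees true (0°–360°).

N = sin Δλ·cos φ₂ = -0.5683;  D = cos φ₁ sin φ₂ − sin φ₁ cos φ₂ cos Δλ = +0.1973
initial course = atan2(N, D) = 289.15°

289.2°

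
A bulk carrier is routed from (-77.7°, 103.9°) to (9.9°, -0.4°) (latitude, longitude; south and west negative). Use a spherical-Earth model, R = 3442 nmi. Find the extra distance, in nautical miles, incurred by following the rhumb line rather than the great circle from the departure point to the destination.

434 nmi

Great circle: cos σ = sin φ₁ sin φ₂ + cos φ₁ cos φ₂ cos Δλ,  σ = 1.7924 rad → d_gc = 6169.5 nmi
Rhumb line: Δψ = +2.4016, q = Δφ/Δψ = 0.6366, d_rh = R√(Δφ²+q²Δλ²) = 6603.5 nmi
Excess = 6603.5 − 6169.5 = 434.0 ≈ 434 nmi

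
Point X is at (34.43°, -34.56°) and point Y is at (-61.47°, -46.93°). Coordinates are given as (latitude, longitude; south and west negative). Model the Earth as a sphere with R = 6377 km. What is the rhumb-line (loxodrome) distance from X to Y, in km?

Δψ = ln[tan(π/4+φ₂/2)/tan(π/4+φ₁/2)] = -2.0102;  Δφ = -1.6738 rad,  Δλ = -0.2159 rad
q = Δφ/Δψ = 0.8326
d = R·√(Δφ² + q²Δλ²) = 6377·1.68340 = 10735 km

10735 km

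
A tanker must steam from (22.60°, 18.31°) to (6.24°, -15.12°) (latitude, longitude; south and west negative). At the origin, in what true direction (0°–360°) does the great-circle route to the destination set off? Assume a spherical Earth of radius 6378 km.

N = sin Δλ·cos φ₂ = -0.5477;  D = cos φ₁ sin φ₂ − sin φ₁ cos φ₂ cos Δλ = -0.2185
initial course = atan2(N, D) = 248.25°

248.3°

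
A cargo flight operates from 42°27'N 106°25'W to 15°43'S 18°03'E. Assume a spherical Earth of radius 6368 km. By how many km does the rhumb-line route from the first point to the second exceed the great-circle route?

355 km

Great circle: cos σ = sin φ₁ sin φ₂ + cos φ₁ cos φ₂ cos Δλ,  σ = 2.1954 rad → d_gc = 13980.5 km
Rhumb line: Δψ = -1.0976, q = Δφ/Δψ = 0.9249, d_rh = R√(Δφ²+q²Δλ²) = 14335.6 km
Excess = 14335.6 − 13980.5 = 355.1 ≈ 355 km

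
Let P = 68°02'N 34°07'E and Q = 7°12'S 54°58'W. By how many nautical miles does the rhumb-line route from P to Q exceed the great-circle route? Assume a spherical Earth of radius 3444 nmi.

Great circle: cos σ = sin φ₁ sin φ₂ + cos φ₁ cos φ₂ cos Δλ,  σ = 1.6813 rad → d_gc = 5790.5 nmi
Rhumb line: Δψ = -1.7655, q = Δφ/Δψ = 0.7437, d_rh = R√(Δφ²+q²Δλ²) = 6025.9 nmi
Excess = 6025.9 − 5790.5 = 235.4 ≈ 235 nmi

235 nmi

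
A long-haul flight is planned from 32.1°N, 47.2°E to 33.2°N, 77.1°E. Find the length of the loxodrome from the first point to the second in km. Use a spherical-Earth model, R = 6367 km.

2800 km

Δψ = ln[tan(π/4+φ₂/2)/tan(π/4+φ₁/2)] = +0.0228;  Δφ = +0.0192 rad,  Δλ = +0.5219 rad
q = Δφ/Δψ = 0.8420
d = R·√(Δφ² + q²Δλ²) = 6367·0.43980 = 2800 km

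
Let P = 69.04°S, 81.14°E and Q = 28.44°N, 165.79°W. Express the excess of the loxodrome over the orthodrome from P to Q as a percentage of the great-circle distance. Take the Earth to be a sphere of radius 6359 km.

Great circle: σ = 2.1748 rad → d_gc = Rσ = 13829.9 km
Rhumb: Δφ = +1.7013, Δλ = +1.9734, Δψ = +2.2056, q = Δφ/Δψ = 0.7714 → d_rh = R√(Δφ²+q²Δλ²) = 14517.2 km
Excess = (14517.2 − 13829.9) / 13829.9 = 687.3 / 13829.9 = 4.97% ≈ 5.0%

5.0%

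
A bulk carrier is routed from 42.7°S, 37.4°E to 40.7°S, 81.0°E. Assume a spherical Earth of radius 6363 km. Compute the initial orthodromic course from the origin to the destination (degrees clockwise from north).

101.6°

θ = atan2( sin Δλ·cos φ₂ ,  cos φ₁ sin φ₂ − sin φ₁ cos φ₂ cos Δλ )
  = atan2(+0.5228, -0.1069) = 101.56°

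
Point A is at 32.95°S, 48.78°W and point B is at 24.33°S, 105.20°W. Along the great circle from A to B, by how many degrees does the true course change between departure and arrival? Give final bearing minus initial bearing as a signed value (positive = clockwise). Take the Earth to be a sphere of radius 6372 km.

Initial bearing θ₁ = atan2(sin Δλ cos φ₂, cos φ₁ sin φ₂ − sin φ₁ cos φ₂ cos Δλ) = 264.61°
Final bearing θ₂ = (initial bearing from the destination back to the start) + 180° = 293.53°
Δθ = θ₂ − θ₁ = +28.9°

+28.9°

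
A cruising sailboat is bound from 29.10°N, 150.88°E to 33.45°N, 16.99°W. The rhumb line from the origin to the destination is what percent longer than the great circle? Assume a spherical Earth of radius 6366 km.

Great circle: σ = 2.0316 rad → d_gc = Rσ = 12933.4 km
Rhumb: Δφ = +0.0759, Δλ = -2.9299, Δψ = +0.0889, q = Δφ/Δψ = 0.8543 → d_rh = R√(Δφ²+q²Δλ²) = 15942.0 km
Excess = (15942.0 − 12933.4) / 12933.4 = 3008.6 / 12933.4 = 23.26% ≈ 23.3%

23.3%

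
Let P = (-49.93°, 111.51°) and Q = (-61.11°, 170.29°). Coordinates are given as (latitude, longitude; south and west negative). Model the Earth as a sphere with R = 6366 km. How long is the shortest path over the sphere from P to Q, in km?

Haversine: a = sin²(Δφ/2)+cos φ₁ cos φ₂ sin²(Δλ/2) = 0.08439;  σ = 2·atan2(√a,√(1−a))
σ = 33.776° → d = Rσ = 6366·0.58950 = 3753 km

3753 km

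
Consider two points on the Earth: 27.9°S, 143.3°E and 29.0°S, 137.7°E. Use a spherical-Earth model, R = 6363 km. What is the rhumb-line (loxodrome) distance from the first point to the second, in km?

560 km

Rhumb course C = atan2(Δλ, Δψ) with Δψ = ln[tan(π/4+φ₂/2)/tan(π/4+φ₁/2)] = -0.0218, Δλ = -0.0977 → C = 257.41°
d = R·|Δφ| / |cos C| = 6363·0.01920 / 0.21804 = 560 km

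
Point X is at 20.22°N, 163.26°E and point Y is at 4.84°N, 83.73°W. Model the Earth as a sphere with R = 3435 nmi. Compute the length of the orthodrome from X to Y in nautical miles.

cos σ = sin φ₁ sin φ₂ + cos φ₁ cos φ₂ cos Δλ
      = sin(20.22°)sin(4.84°) + cos(20.22°)cos(4.84°)cos(113.01°) = -0.3363
σ = 109.654° → d = Rσ = 3435·1.91382 = 6574 nmi

6574 nmi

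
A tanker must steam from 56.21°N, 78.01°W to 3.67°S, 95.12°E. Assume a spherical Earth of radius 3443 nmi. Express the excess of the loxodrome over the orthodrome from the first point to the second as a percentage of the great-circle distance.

22.7%

Great circle: σ = 2.2196 rad → d_gc = Rσ = 7642.0 nmi
Rhumb: Δφ = -1.0451, Δλ = +3.0217, Δψ = -1.2557, q = Δφ/Δψ = 0.8323 → d_rh = R√(Δφ²+q²Δλ²) = 9376.6 nmi
Excess = (9376.6 − 7642.0) / 7642.0 = 1734.6 / 7642.0 = 22.70% ≈ 22.7%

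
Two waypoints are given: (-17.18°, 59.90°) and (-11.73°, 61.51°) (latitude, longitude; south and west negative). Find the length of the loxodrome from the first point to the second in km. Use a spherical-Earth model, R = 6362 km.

629 km

Δψ = ln[tan(π/4+φ₂/2)/tan(π/4+φ₁/2)] = +0.0983;  Δφ = +0.0951 rad,  Δλ = +0.0281 rad
q = Δφ/Δψ = 0.9679
d = R·√(Δφ² + q²Δλ²) = 6362·0.09893 = 629 km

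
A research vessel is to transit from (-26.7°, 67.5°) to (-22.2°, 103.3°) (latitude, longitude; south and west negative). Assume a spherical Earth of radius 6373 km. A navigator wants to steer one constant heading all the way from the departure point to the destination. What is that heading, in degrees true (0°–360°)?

Meridional parts: M(φ₁)=-0.4838, M(φ₂)=-0.3975 → ΔM = +0.0863;  Δλ = +0.6248 rad
tan C = Δλ / ΔM = +7.2395 → C = 82.14°

82.1°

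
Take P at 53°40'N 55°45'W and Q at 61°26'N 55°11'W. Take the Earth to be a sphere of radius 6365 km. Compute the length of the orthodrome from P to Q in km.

863 km

Haversine: a = sin²(Δφ/2)+cos φ₁ cos φ₂ sin²(Δλ/2) = 0.00459;  σ = 2·atan2(√a,√(1−a))
σ = 7.773° → d = Rσ = 6365·0.13566 = 863 km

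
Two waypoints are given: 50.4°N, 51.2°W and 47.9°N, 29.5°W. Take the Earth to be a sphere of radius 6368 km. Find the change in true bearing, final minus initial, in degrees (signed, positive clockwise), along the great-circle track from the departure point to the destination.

+16.5°

Initial bearing θ₁ = atan2(sin Δλ cos φ₂, cos φ₁ sin φ₂ − sin φ₁ cos φ₂ cos Δλ) = 91.62°
Final bearing θ₂ = (initial bearing from the destination back to the start) + 180° = 108.12°
Δθ = θ₂ − θ₁ = +16.5°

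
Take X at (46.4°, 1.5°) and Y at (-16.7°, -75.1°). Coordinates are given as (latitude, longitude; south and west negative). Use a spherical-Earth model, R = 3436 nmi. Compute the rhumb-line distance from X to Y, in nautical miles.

5634 nmi

Δψ = ln[tan(π/4+φ₂/2)/tan(π/4+φ₁/2)] = -1.2120;  Δφ = -1.1013 rad,  Δλ = -1.3369 rad
q = Δφ/Δψ = 0.9086
d = R·√(Δφ² + q²Δλ²) = 3436·1.63967 = 5634 nmi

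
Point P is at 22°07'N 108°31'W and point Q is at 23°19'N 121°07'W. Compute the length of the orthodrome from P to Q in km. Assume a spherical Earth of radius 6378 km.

Haversine: a = sin²(Δφ/2)+cos φ₁ cos φ₂ sin²(Δλ/2) = 0.01035;  σ = 2·atan2(√a,√(1−a))
σ = 11.681° → d = Rσ = 6378·0.20386 = 1300 km

1300 km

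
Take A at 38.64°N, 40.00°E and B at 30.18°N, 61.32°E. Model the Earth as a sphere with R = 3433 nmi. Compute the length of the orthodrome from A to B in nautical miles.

1166 nmi

Haversine: a = sin²(Δφ/2)+cos φ₁ cos φ₂ sin²(Δλ/2) = 0.02854;  σ = 2·atan2(√a,√(1−a))
σ = 19.454° → d = Rσ = 3433·0.33953 = 1166 nmi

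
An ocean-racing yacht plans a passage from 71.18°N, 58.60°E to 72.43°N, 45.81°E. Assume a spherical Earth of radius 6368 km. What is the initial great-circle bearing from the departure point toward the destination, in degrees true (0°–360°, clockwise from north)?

293.4°

θ = atan2( sin Δλ·cos φ₂ ,  cos φ₁ sin φ₂ − sin φ₁ cos φ₂ cos Δλ )
  = atan2(-0.0668, +0.0289) = 293.39°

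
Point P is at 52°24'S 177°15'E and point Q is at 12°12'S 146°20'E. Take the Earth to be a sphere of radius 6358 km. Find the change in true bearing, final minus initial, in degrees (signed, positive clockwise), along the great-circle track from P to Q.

Initial bearing θ₁ = atan2(sin Δλ cos φ₂, cos φ₁ sin φ₂ − sin φ₁ cos φ₂ cos Δλ) = 316.83°
Final bearing θ₂ = (initial bearing from the destination back to the start) + 180° = 334.72°
Δθ = θ₂ − θ₁ = +17.9°

+17.9°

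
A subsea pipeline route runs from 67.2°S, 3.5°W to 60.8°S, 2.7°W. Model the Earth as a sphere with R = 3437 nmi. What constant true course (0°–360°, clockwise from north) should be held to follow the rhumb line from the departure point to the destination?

Δψ = ln[tan(π/4+φ₂/2)/tan(π/4+φ₁/2)] = +0.2561
Δλ = +0.0140 rad (taken the short way round)
course = atan2(Δλ, Δψ) = 3.12°

3.1°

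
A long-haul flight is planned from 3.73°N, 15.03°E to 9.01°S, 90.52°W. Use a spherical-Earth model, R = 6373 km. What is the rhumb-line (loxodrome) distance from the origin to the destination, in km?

11789 km

Rhumb course C = atan2(Δλ, Δψ) with Δψ = ln[tan(π/4+φ₂/2)/tan(π/4+φ₁/2)] = -0.2231, Δλ = -1.8422 → C = 263.10°
d = R·|Δφ| / |cos C| = 6373·0.22235 / 0.12020 = 11789 km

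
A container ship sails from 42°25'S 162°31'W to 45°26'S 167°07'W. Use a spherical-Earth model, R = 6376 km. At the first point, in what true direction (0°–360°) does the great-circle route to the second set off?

N = sin Δλ·cos φ₂ = -0.0563;  D = cos φ₁ sin φ₂ − sin φ₁ cos φ₂ cos Δλ = -0.0542
initial course = atan2(N, D) = 226.10°

226.1°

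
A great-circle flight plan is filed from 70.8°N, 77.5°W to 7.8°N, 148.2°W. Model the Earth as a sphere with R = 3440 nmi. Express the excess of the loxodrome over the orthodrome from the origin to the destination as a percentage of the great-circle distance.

Great circle: σ = 1.3327 rad → d_gc = Rσ = 4584.5 nmi
Rhumb: Δφ = -1.0996, Δλ = -1.2339, Δψ = -1.6405, q = Δφ/Δψ = 0.6703 → d_rh = R√(Δφ²+q²Δλ²) = 4733.1 nmi
Excess = (4733.1 − 4584.5) / 4584.5 = 148.6 / 4584.5 = 3.24% ≈ 3.2%

3.2%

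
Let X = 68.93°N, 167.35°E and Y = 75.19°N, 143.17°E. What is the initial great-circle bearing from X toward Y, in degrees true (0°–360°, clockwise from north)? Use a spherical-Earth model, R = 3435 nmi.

321.1°

θ = atan2( sin Δλ·cos φ₂ ,  cos φ₁ sin φ₂ − sin φ₁ cos φ₂ cos Δλ )
  = atan2(-0.1047, +0.1300) = 321.15°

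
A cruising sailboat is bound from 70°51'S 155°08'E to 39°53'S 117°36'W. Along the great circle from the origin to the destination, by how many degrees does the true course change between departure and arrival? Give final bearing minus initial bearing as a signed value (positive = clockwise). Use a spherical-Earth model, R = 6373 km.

Initial bearing θ₁ = atan2(sin Δλ cos φ₂, cos φ₁ sin φ₂ − sin φ₁ cos φ₂ cos Δλ) = 102.92°
Final bearing θ₂ = (initial bearing from the destination back to the start) + 180° = 24.63°
Δθ = θ₂ − θ₁ = -78.3°

-78.3°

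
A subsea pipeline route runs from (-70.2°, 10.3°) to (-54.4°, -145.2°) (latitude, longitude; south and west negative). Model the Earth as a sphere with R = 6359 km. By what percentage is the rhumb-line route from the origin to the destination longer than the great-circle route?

Great circle: σ = 0.9452 rad → d_gc = Rσ = 6010.4 km
Rhumb: Δφ = +0.2758, Δλ = -2.7140, Δψ = +0.6096, q = Δφ/Δψ = 0.4524 → d_rh = R√(Δφ²+q²Δλ²) = 8002.1 km
Excess = (8002.1 − 6010.4) / 6010.4 = 1991.7 / 6010.4 = 33.14% ≈ 33.1%

33.1%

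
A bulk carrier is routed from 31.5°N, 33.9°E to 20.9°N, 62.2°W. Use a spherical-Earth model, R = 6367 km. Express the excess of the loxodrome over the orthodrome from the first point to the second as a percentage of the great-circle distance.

Great circle: σ = 1.4689 rad → d_gc = Rσ = 9352.3 km
Rhumb: Δφ = -0.1850, Δλ = -1.6773, Δψ = -0.2066, q = Δφ/Δψ = 0.8954 → d_rh = R√(Δφ²+q²Δλ²) = 9633.9 km
Excess = (9633.9 − 9352.3) / 9352.3 = 281.6 / 9352.3 = 3.01% ≈ 3.0%

3.0%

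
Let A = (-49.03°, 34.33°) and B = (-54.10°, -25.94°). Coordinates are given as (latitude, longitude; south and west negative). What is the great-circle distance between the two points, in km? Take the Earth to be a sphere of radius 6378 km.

Haversine: a = sin²(Δφ/2)+cos φ₁ cos φ₂ sin²(Δλ/2) = 0.09886;  σ = 2·atan2(√a,√(1−a))
σ = 36.651° → d = Rσ = 6378·0.63968 = 4080 km

4080 km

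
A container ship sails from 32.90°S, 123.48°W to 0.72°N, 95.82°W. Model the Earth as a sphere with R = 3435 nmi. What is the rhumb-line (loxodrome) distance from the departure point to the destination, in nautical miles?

Rhumb course C = atan2(Δλ, Δψ) with Δψ = ln[tan(π/4+φ₂/2)/tan(π/4+φ₁/2)] = +0.6212, Δλ = +0.4828 → C = 37.85°
d = R·|Δφ| / |cos C| = 3435·0.58678 / 0.78960 = 2553 nmi

2553 nmi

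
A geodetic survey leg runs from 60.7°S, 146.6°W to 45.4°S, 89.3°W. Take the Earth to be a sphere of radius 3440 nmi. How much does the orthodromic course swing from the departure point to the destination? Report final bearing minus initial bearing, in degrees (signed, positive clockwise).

-47.6°

At departure: θ₁ = atan2(sin Δλ cos φ₂, cos φ₁ sin φ₂ − sin φ₁ cos φ₂ cos Δλ) = 91.71°
At arrival: θ₂ = atan2(sin Δλ cos φ₁, −cos φ₂ sin φ₁ + sin φ₂ cos φ₁ cos Δλ) = 44.16°
Δθ = θ₂ − θ₁ = -47.6°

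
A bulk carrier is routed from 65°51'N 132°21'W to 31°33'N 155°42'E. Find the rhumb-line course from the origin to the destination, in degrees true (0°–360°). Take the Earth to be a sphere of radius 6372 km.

232.6°

Meridional parts: M(φ₁)=+1.5421, M(φ₂)=+0.5808 → ΔM = -0.9613;  Δλ = -1.2558 rad
tan C = Δλ / ΔM = +1.3063 → C = 232.56°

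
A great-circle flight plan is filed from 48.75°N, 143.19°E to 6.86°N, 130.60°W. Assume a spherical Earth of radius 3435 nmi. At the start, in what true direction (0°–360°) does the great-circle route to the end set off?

N = sin Δλ·cos φ₂ = +0.9907;  D = cos φ₁ sin φ₂ − sin φ₁ cos φ₂ cos Δλ = +0.0294
initial course = atan2(N, D) = 88.30°

88.3°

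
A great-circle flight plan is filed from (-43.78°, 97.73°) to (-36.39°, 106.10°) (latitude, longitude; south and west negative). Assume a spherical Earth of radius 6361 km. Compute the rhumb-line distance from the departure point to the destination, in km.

1085 km

Δψ = ln[tan(π/4+φ₂/2)/tan(π/4+φ₁/2)] = +0.1689;  Δφ = +0.1290 rad,  Δλ = +0.1461 rad
q = Δφ/Δψ = 0.7638
d = R·√(Δφ² + q²Δλ²) = 6361·0.17055 = 1085 km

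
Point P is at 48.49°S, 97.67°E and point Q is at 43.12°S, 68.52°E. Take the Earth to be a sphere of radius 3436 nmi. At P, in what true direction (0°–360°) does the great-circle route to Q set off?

θ = atan2( sin Δλ·cos φ₂ ,  cos φ₁ sin φ₂ − sin φ₁ cos φ₂ cos Δλ )
  = atan2(-0.3555, +0.0244) = 273.92°

273.9°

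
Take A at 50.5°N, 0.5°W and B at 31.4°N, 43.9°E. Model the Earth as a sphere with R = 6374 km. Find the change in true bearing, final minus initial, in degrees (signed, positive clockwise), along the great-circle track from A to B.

+30.3°

Initial bearing θ₁ = atan2(sin Δλ cos φ₂, cos φ₁ sin φ₂ − sin φ₁ cos φ₂ cos Δλ) = 103.12°
Final bearing θ₂ = (initial bearing from the destination back to the start) + 180° = 133.47°
Δθ = θ₂ − θ₁ = +30.3°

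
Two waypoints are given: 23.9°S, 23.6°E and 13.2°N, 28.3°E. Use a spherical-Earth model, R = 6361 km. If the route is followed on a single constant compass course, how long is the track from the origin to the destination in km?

Rhumb course C = atan2(Δλ, Δψ) with Δψ = ln[tan(π/4+φ₂/2)/tan(π/4+φ₁/2)] = +0.6622, Δλ = +0.0820 → C = 7.06°
d = R·|Δφ| / |cos C| = 6361·0.64752 / 0.99242 = 4150 km

4150 km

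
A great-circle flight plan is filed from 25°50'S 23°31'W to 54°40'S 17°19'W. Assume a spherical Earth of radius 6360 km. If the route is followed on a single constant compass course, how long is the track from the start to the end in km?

Δψ = ln[tan(π/4+φ₂/2)/tan(π/4+φ₁/2)] = -0.6772;  Δφ = -0.5032 rad,  Δλ = +0.1082 rad
q = Δφ/Δψ = 0.7432
d = R·√(Δφ² + q²Δλ²) = 6360·0.50962 = 3241 km

3241 km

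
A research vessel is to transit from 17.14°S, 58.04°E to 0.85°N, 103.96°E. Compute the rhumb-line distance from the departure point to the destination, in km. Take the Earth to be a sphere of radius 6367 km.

5412 km

Δψ = ln[tan(π/4+φ₂/2)/tan(π/4+φ₁/2)] = +0.3185;  Δφ = +0.3140 rad,  Δλ = +0.8015 rad
q = Δφ/Δψ = 0.9857
d = R·√(Δφ² + q²Δλ²) = 6367·0.85008 = 5412 km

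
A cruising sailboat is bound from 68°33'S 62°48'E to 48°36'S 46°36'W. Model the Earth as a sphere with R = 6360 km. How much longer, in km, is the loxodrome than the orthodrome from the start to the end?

756 km

Great circle: cos σ = sin φ₁ sin φ₂ + cos φ₁ cos φ₂ cos Δλ,  σ = 0.9048 rad → d_gc = 5754.6 km
Rhumb line: Δψ = +0.6907, q = Δφ/Δψ = 0.5041, d_rh = R√(Δφ²+q²Δλ²) = 6510.4 km
Excess = 6510.4 − 5754.6 = 755.8 ≈ 756 km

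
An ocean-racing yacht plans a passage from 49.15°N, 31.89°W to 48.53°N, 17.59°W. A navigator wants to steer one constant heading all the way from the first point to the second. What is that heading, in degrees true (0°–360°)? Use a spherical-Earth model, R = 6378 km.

93.8°

Δψ = ln[tan(π/4+φ₂/2)/tan(π/4+φ₁/2)] = -0.0164
Δλ = +0.2496 rad (taken the short way round)
course = atan2(Δλ, Δψ) = 93.77°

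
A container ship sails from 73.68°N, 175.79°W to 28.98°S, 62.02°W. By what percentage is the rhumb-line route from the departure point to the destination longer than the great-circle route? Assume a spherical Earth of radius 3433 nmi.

5.9%

Great circle: σ = 2.1701 rad → d_gc = Rσ = 7449.9 nmi
Rhumb: Δφ = -1.7918, Δλ = +1.9857, Δψ = -2.4710, q = Δφ/Δψ = 0.7251 → d_rh = R√(Δφ²+q²Δλ²) = 7891.0 nmi
Excess = (7891.0 − 7449.9) / 7449.9 = 441.1 / 7449.9 = 5.92% ≈ 5.9%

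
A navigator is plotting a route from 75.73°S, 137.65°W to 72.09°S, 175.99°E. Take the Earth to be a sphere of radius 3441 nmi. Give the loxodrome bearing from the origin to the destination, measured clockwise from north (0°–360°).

285.9°

Δψ = ln[tan(π/4+φ₂/2)/tan(π/4+φ₁/2)] = +0.2302
Δλ = -0.8091 rad (taken the short way round)
course = atan2(Δλ, Δψ) = 285.88°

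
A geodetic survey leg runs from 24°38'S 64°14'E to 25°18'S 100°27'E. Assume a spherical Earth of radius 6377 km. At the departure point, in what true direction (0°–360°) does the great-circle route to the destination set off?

99.0°

N = sin Δλ·cos φ₂ = +0.5342;  D = cos φ₁ sin φ₂ − sin φ₁ cos φ₂ cos Δλ = -0.0844
initial course = atan2(N, D) = 98.98°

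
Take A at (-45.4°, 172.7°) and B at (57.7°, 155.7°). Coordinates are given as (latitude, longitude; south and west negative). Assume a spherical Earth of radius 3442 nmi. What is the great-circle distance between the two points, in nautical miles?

6252 nmi

cos σ = sin φ₁ sin φ₂ + cos φ₁ cos φ₂ cos Δλ
      = sin(-45.40°)sin(57.70°) + cos(-45.40°)cos(57.70°)cos(-17.00°) = -0.2430
σ = 104.066° → d = Rσ = 3442·1.81630 = 6252 nmi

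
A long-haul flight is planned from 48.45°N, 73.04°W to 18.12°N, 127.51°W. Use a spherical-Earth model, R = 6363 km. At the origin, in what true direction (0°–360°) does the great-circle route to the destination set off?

255.0°

N = sin Δλ·cos φ₂ = -0.7735;  D = cos φ₁ sin φ₂ − sin φ₁ cos φ₂ cos Δλ = -0.2071
initial course = atan2(N, D) = 255.01°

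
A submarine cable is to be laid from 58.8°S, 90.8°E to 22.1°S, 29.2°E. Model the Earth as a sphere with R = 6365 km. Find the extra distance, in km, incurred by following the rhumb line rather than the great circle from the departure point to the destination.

Great circle: cos σ = sin φ₁ sin φ₂ + cos φ₁ cos φ₂ cos Δλ,  σ = 0.9883 rad → d_gc = 6290.7 km
Rhumb line: Δψ = +0.8802, q = Δφ/Δψ = 0.7278, d_rh = R√(Δφ²+q²Δλ²) = 6436.1 km
Excess = 6436.1 − 6290.7 = 145.4 ≈ 145 km

145 km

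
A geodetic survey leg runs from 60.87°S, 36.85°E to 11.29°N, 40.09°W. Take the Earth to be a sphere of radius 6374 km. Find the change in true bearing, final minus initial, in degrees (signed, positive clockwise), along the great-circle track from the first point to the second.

+44.8°

Initial bearing θ₁ = atan2(sin Δλ cos φ₂, cos φ₁ sin φ₂ − sin φ₁ cos φ₂ cos Δλ) = 286.83°
Final bearing θ₂ = (initial bearing from the destination back to the start) + 180° = 331.63°
Δθ = θ₂ − θ₁ = +44.8°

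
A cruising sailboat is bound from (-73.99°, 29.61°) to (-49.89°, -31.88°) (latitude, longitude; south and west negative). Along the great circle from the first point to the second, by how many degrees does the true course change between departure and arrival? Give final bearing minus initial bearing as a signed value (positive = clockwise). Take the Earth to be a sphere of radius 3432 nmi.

+56.4°

At departure: θ₁ = atan2(sin Δλ cos φ₂, cos φ₁ sin φ₂ − sin φ₁ cos φ₂ cos Δλ) = 278.50°
At arrival: θ₂ = atan2(sin Δλ cos φ₁, −cos φ₂ sin φ₁ + sin φ₂ cos φ₁ cos Δλ) = 334.95°
Δθ = θ₂ − θ₁ = +56.4°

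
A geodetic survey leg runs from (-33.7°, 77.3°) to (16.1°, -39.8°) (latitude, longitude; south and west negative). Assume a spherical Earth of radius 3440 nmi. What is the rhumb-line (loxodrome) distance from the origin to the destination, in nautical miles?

7350 nmi

Rhumb course C = atan2(Δλ, Δψ) with Δψ = ln[tan(π/4+φ₂/2)/tan(π/4+φ₁/2)] = +0.9101, Δλ = -2.0438 → C = 294.00°
d = R·|Δφ| / |cos C| = 3440·0.86917 / 0.40680 = 7350 nmi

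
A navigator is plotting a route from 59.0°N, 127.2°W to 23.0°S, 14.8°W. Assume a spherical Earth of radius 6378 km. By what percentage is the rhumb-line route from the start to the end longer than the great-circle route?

Great circle: σ = 2.1125 rad → d_gc = Rσ = 13473.4 km
Rhumb: Δφ = -1.4312, Δλ = +1.9618, Δψ = -1.6952, q = Δφ/Δψ = 0.8442 → d_rh = R√(Δφ²+q²Δλ²) = 13960.6 km
Excess = (13960.6 − 13473.4) / 13473.4 = 487.2 / 13473.4 = 3.62% ≈ 3.6%

3.6%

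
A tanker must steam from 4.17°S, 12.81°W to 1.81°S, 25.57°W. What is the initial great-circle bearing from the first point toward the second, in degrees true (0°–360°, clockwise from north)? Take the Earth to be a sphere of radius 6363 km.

280.1°

N = sin Δλ·cos φ₂ = -0.2208;  D = cos φ₁ sin φ₂ − sin φ₁ cos φ₂ cos Δλ = +0.0394
initial course = atan2(N, D) = 280.12°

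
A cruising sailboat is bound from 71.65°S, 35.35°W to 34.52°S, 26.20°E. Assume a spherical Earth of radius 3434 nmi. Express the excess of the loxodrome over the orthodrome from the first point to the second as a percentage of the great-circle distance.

Great circle: σ = 0.8480 rad → d_gc = Rσ = 2912.2 nmi
Rhumb: Δφ = +0.6480, Δλ = +1.0743, Δψ = +1.1805, q = Δφ/Δψ = 0.5490 → d_rh = R√(Δφ²+q²Δλ²) = 3008.9 nmi
Excess = (3008.9 − 2912.2) / 2912.2 = 96.7 / 2912.2 = 3.32% ≈ 3.3%

3.3%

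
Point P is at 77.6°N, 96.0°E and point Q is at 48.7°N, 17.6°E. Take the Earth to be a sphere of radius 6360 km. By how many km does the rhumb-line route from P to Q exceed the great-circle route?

291 km

Great circle: cos σ = sin φ₁ sin φ₂ + cos φ₁ cos φ₂ cos Δλ,  σ = 0.7040 rad → d_gc = 4477.7 km
Rhumb line: Δψ = -1.2439, q = Δφ/Δψ = 0.4055, d_rh = R√(Δφ²+q²Δλ²) = 4769.1 km
Excess = 4769.1 − 4477.7 = 291.4 ≈ 291 km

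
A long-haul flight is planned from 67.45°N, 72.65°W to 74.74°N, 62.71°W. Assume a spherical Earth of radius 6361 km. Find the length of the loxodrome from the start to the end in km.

Δψ = ln[tan(π/4+φ₂/2)/tan(π/4+φ₁/2)] = +0.3976;  Δφ = +0.1272 rad,  Δλ = +0.1735 rad
q = Δφ/Δψ = 0.3200
d = R·√(Δφ² + q²Δλ²) = 6361·0.13882 = 883 km

883 km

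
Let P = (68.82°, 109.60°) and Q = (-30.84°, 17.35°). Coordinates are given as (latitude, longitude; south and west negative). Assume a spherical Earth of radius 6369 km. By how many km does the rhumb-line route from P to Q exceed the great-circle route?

Great circle: cos σ = sin φ₁ sin φ₂ + cos φ₁ cos φ₂ cos Δλ,  σ = 2.0831 rad → d_gc = 13267.3 km
Rhumb line: Δψ = -2.2431, q = Δφ/Δψ = 0.7754, d_rh = R√(Δφ²+q²Δλ²) = 13636.5 km
Excess = 13636.5 − 13267.3 = 369.2 ≈ 369 km

369 km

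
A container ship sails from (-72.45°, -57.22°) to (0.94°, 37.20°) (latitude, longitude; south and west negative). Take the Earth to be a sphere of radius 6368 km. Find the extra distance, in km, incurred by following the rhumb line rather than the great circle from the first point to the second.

Great circle: cos σ = sin φ₁ sin φ₂ + cos φ₁ cos φ₂ cos Δλ,  σ = 1.6097 rad → d_gc = 10250.5 km
Rhumb line: Δψ = +1.8849, q = Δφ/Δψ = 0.6796, d_rh = R√(Δφ²+q²Δλ²) = 10834.7 km
Excess = 10834.7 − 10250.5 = 584.2 ≈ 584 km

584 km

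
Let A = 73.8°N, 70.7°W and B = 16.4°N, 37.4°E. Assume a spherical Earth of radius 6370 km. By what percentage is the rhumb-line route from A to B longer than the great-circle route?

9.8%

Great circle: σ = 1.3817 rad → d_gc = Rσ = 8801.4 km
Rhumb: Δφ = -1.0018, Δλ = +1.8867, Δψ = -1.6594, q = Δφ/Δψ = 0.6037 → d_rh = R√(Δφ²+q²Δλ²) = 9662.7 km
Excess = (9662.7 − 8801.4) / 8801.4 = 861.3 / 8801.4 = 9.79% ≈ 9.8%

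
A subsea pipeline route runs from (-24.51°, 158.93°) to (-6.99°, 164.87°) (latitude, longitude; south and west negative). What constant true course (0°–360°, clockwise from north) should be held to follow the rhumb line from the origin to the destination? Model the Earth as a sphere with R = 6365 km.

18.0°

Δψ = ln[tan(π/4+φ₂/2)/tan(π/4+φ₁/2)] = +0.3192
Δλ = +0.1037 rad (taken the short way round)
course = atan2(Δλ, Δψ) = 18.00°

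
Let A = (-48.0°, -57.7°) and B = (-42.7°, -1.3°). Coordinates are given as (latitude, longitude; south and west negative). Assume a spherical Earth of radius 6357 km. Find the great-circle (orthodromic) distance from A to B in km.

4338 km

cos σ = sin φ₁ sin φ₂ + cos φ₁ cos φ₂ cos Δλ
      = sin(-48.00°)sin(-42.70°) + cos(-48.00°)cos(-42.70°)cos(56.40°) = 0.7761
σ = 39.095° → d = Rσ = 6357·0.68233 = 4338 km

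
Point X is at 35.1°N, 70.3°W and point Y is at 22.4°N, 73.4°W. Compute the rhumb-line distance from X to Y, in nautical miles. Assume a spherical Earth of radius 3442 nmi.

Δψ = ln[tan(π/4+φ₂/2)/tan(π/4+φ₁/2)] = -0.2537;  Δφ = -0.2217 rad,  Δλ = -0.0541 rad
q = Δφ/Δψ = 0.8738
d = R·√(Δφ² + q²Δλ²) = 3442·0.22664 = 780 nmi

780 nmi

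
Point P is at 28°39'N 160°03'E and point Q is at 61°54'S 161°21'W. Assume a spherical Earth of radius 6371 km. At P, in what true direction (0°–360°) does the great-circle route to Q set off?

θ = atan2( sin Δλ·cos φ₂ ,  cos φ₁ sin φ₂ − sin φ₁ cos φ₂ cos Δλ )
  = atan2(+0.2939, -0.9506) = 162.82°

162.8°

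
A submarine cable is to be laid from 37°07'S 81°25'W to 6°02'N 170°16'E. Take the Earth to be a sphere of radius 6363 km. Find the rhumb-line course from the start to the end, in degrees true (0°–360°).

Δψ = ln[tan(π/4+φ₂/2)/tan(π/4+φ₁/2)] = +0.8040
Δλ = -1.8905 rad (taken the short way round)
course = atan2(Δλ, Δψ) = 293.04°

293.0°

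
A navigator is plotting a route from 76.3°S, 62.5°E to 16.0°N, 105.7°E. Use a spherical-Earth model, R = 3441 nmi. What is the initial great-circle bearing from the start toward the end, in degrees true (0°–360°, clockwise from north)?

θ = atan2( sin Δλ·cos φ₂ ,  cos φ₁ sin φ₂ − sin φ₁ cos φ₂ cos Δλ )
  = atan2(+0.6580, +0.7461) = 41.41°

41.4°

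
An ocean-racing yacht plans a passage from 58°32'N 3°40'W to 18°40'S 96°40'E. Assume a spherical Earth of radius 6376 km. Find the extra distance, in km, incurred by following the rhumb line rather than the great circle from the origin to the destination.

Great circle: cos σ = sin φ₁ sin φ₂ + cos φ₁ cos φ₂ cos Δλ,  σ = 1.9409 rad → d_gc = 12375.1 km
Rhumb line: Δψ = -1.5986, q = Δφ/Δψ = 0.8429, d_rh = R√(Δφ²+q²Δλ²) = 12742.5 km
Excess = 12742.5 − 12375.1 = 367.4 ≈ 367 km

367 km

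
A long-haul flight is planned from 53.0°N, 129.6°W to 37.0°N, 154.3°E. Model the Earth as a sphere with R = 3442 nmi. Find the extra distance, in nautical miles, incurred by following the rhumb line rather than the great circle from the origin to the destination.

Great circle: cos σ = sin φ₁ sin φ₂ + cos φ₁ cos φ₂ cos Δλ,  σ = 0.9322 rad → d_gc = 3208.5 nmi
Rhumb line: Δψ = -0.3988, q = Δφ/Δψ = 0.7002, d_rh = R√(Δφ²+q²Δλ²) = 3342.1 nmi
Excess = 3342.1 − 3208.5 = 133.6 ≈ 134 nmi

134 nmi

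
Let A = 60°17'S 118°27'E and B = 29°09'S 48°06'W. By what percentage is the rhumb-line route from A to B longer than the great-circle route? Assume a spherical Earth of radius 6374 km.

31.4%

Great circle: σ = 1.5688 rad → d_gc = Rσ = 9999.6 km
Rhumb: Δφ = +0.5434, Δλ = -2.9068, Δψ = +0.7946, q = Δφ/Δψ = 0.6838 → d_rh = R√(Δφ²+q²Δλ²) = 13134.5 km
Excess = (13134.5 − 9999.6) / 9999.6 = 3134.9 / 9999.6 = 31.3503% ≈ 31.4%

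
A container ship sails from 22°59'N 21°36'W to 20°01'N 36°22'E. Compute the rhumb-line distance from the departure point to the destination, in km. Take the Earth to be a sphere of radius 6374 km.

6008 km

Δψ = ln[tan(π/4+φ₂/2)/tan(π/4+φ₁/2)] = -0.0557;  Δφ = -0.0518 rad,  Δλ = +1.0117 rad
q = Δφ/Δψ = 0.9303
d = R·√(Δφ² + q²Δλ²) = 6374·0.94260 = 6008 km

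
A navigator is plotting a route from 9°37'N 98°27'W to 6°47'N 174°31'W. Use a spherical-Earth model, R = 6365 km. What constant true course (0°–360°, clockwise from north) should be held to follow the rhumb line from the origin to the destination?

Meridional parts: M(φ₁)=+0.1686, M(φ₂)=+0.1187 → ΔM = -0.0500;  Δλ = -1.3276 rad
tan C = Δλ / ΔM = +26.5698 → C = 267.84°

267.8°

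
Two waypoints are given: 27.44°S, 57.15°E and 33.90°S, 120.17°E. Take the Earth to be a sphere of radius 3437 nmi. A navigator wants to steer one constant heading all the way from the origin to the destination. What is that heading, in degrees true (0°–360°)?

Meridional parts: M(φ₁)=-0.4984, M(φ₂)=-0.6296 → ΔM = -0.1312;  Δλ = +1.0999 rad
tan C = Δλ / ΔM = -8.3832 → C = 96.80°

96.8°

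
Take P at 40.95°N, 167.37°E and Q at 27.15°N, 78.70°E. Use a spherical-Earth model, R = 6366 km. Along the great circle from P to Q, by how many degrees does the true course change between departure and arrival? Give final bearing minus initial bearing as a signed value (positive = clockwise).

Initial bearing θ₁ = atan2(sin Δλ cos φ₂, cos φ₁ sin φ₂ − sin φ₁ cos φ₂ cos Δλ) = 290.42°
Final bearing θ₂ = (initial bearing from the destination back to the start) + 180° = 232.70°
Δθ = θ₂ − θ₁ = -57.7°

-57.7°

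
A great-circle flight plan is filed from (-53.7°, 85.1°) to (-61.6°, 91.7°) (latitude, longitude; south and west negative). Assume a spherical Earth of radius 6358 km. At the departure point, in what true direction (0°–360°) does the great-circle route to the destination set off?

158.7°

θ = atan2( sin Δλ·cos φ₂ ,  cos φ₁ sin φ₂ − sin φ₁ cos φ₂ cos Δλ )
  = atan2(+0.0547, -0.1400) = 158.67°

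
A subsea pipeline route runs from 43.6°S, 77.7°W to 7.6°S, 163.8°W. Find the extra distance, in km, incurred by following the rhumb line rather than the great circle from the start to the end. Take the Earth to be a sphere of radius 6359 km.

Great circle: cos σ = sin φ₁ sin φ₂ + cos φ₁ cos φ₂ cos Δλ,  σ = 1.4303 rad → d_gc = 9095.3 km
Rhumb line: Δψ = +0.7142, q = Δφ/Δψ = 0.8798, d_rh = R√(Δφ²+q²Δλ²) = 9308.0 km
Excess = 9308.0 − 9095.3 = 212.7 ≈ 213 km

213 km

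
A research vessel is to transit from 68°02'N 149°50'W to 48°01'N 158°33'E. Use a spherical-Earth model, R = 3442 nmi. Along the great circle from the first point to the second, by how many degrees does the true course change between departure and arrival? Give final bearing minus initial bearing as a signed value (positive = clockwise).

Initial bearing θ₁ = atan2(sin Δλ cos φ₂, cos φ₁ sin φ₂ − sin φ₁ cos φ₂ cos Δλ) = 258.45°
Final bearing θ₂ = (initial bearing from the destination back to the start) + 180° = 213.22°
Δθ = θ₂ − θ₁ = -45.2°

-45.2°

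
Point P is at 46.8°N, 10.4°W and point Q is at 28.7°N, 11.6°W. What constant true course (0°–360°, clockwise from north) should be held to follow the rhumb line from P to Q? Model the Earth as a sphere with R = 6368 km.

Δψ = ln[tan(π/4+φ₂/2)/tan(π/4+φ₁/2)] = -0.4032
Δλ = -0.0209 rad (taken the short way round)
course = atan2(Δλ, Δψ) = 182.97°

183.0°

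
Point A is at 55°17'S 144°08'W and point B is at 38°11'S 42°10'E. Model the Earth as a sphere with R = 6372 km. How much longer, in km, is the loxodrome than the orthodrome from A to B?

Great circle: cos σ = sin φ₁ sin φ₂ + cos φ₁ cos φ₂ cos Δλ,  σ = 1.5076 rad → d_gc = 9606.3 km
Rhumb line: Δψ = +0.4408, q = Δφ/Δψ = 0.6770, d_rh = R√(Δφ²+q²Δλ²) = 13215.9 km
Excess = 13215.9 − 9606.3 = 3609.6 ≈ 3610 km

3610 km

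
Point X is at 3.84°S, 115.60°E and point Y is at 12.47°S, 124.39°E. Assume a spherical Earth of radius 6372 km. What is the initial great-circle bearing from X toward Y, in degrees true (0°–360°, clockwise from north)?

θ = atan2( sin Δλ·cos φ₂ ,  cos φ₁ sin φ₂ − sin φ₁ cos φ₂ cos Δλ )
  = atan2(+0.1492, -0.1508) = 135.31°

135.3°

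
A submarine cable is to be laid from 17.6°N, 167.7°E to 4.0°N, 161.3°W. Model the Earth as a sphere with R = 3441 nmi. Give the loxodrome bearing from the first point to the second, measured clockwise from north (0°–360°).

Meridional parts: M(φ₁)=+0.3121, M(φ₂)=+0.0699 → ΔM = -0.2423;  Δλ = +0.5411 rad
tan C = Δλ / ΔM = -2.2334 → C = 114.12°

114.1°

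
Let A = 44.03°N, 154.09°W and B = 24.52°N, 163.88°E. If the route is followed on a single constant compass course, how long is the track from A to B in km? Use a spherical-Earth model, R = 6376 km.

Δψ = ln[tan(π/4+φ₂/2)/tan(π/4+φ₁/2)] = -0.4160;  Δφ = -0.3405 rad,  Δλ = -0.7336 rad
q = Δφ/Δψ = 0.8186
d = R·√(Δφ² + q²Δλ²) = 6376·0.69031 = 4401 km

4401 km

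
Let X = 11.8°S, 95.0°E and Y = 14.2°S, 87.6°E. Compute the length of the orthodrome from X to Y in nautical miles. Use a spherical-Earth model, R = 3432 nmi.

Haversine: a = sin²(Δφ/2)+cos φ₁ cos φ₂ sin²(Δλ/2) = 0.00439;  σ = 2·atan2(√a,√(1−a))
σ = 7.598° → d = Rσ = 3432·0.13262 = 455 nmi

455 nmi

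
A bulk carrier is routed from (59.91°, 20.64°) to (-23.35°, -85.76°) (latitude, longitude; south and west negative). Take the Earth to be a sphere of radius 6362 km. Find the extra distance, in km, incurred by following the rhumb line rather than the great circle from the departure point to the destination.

Great circle: cos σ = sin φ₁ sin φ₂ + cos φ₁ cos φ₂ cos Δλ,  σ = 2.0634 rad → d_gc = 13127.2 km
Rhumb line: Δψ = -1.7331, q = Δφ/Δψ = 0.8385, d_rh = R√(Δφ²+q²Δλ²) = 13549.8 km
Excess = 13549.8 − 13127.2 = 422.6 ≈ 423 km

423 km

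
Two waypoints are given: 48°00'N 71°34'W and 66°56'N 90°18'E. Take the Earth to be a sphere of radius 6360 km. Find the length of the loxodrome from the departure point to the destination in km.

Δψ = ln[tan(π/4+φ₂/2)/tan(π/4+φ₁/2)] = +0.6319;  Δφ = +0.3304 rad,  Δλ = +2.8251 rad
q = Δφ/Δψ = 0.5230
d = R·√(Δφ² + q²Δλ²) = 6360·1.51392 = 9629 km

9629 km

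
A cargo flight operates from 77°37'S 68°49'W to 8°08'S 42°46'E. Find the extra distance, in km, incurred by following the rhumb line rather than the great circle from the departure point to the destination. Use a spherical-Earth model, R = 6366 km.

962 km

Great circle: cos σ = sin φ₁ sin φ₂ + cos φ₁ cos φ₂ cos Δλ,  σ = 1.5107 rad → d_gc = 9616.9 km
Rhumb line: Δψ = +2.0787, q = Δφ/Δψ = 0.5834, d_rh = R√(Δφ²+q²Δλ²) = 10579.0 km
Excess = 10579.0 − 9616.9 = 962.1 ≈ 962 km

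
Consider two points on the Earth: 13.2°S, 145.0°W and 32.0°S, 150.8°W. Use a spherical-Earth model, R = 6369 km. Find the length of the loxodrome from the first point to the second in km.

2172 km

Δψ = ln[tan(π/4+φ₂/2)/tan(π/4+φ₁/2)] = -0.3576;  Δφ = -0.3281 rad,  Δλ = -0.1012 rad
q = Δφ/Δψ = 0.9176
d = R·√(Δφ² + q²Δλ²) = 6369·0.34102 = 2172 km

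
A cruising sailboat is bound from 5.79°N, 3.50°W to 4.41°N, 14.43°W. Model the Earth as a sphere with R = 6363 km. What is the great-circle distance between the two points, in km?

1219 km

cos σ = sin φ₁ sin φ₂ + cos φ₁ cos φ₂ cos Δλ
      = sin(5.79°)sin(4.41°) + cos(5.79°)cos(4.41°)cos(-10.93°) = 0.9817
σ = 10.973° → d = Rσ = 6363·0.19152 = 1219 km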